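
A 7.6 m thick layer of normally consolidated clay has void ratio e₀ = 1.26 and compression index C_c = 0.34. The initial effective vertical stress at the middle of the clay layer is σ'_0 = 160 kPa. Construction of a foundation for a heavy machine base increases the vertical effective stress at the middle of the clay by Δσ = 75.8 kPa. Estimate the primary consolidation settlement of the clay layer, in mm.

S_c ≈ 193 mm

Final effective stress: σ'_f = σ'_0 + Δσ = 160 + 75.8 = 235.8 kPa.
Normally consolidated clay, so the full stress increment lies on the virgin compression line:
S_c = C_c·H/(1+e₀)·log₁₀(σ'_f/σ'_0) = 0.34×7.6/(1+1.26)×log₁₀(235.8/160)
    = 1.1434 × 0.16842 = 0.1926 m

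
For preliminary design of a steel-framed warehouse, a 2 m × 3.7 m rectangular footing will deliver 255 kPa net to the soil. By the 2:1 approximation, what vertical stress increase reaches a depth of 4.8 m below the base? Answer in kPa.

Δσ_z ≈ 32.6 kPa

By the 2:1 method the load spreads at 1 horizontal : 2 vertical, so at depth z the loaded area has grown by z in each plan dimension:
Δσ = qBL/((B+z)(L+z)) = 255×2×3.7/((2+4.8)(3.7+4.8)) = 32.647 kPa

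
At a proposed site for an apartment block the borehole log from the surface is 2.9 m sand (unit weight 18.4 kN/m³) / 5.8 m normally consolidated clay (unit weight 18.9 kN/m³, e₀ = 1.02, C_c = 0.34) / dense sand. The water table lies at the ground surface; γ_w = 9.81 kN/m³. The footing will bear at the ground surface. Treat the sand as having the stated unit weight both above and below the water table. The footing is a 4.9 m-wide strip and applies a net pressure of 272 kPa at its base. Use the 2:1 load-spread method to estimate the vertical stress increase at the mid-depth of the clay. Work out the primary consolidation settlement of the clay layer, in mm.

S_c ≈ 522 mm

Mid-depth of clay below the ground surface: z = 2.9 + 5.8/2 = 5.8 m.
Total vertical stress at mid-clay: σ_v = 18.4×2.9 + 18.9×2.9 = 108.17 kPa.
Pore pressure: u = 9.81×(5.8 − 0) = 56.898 kPa.
Initial effective stress: σ'_0 = σ_v − u = 108.17 − 56.898 = 51.272 kPa.
Stress increase at mid-clay by the 2:1 spreading method:
Δσ = qB/(B+z) = 272×4.9/(4.9+5.8) = 124.56 kPa
Final effective stress: σ'_f = σ'_0 + Δσ = 51.272 + 124.56 = 175.83 kPa.
Normally consolidated clay, so the full stress increment lies on the virgin compression line:
S_c = C_c·H/(1+e₀)·log₁₀(σ'_f/σ'_0) = 0.34×5.8/(1+1.02)×log₁₀(175.83/51.272)
    = 0.97624 × 0.53521 = 0.5225 m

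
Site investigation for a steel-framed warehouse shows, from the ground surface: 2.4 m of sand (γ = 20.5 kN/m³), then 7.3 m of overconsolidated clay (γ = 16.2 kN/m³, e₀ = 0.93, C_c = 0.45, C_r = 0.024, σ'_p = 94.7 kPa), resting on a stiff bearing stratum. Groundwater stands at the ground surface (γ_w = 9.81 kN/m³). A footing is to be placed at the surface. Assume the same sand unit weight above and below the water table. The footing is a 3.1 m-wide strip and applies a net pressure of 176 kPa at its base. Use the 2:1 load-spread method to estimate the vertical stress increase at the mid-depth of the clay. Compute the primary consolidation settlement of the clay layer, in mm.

Mid-depth of clay below the ground surface: z = 2.4 + 7.3/2 = 6.05 m.
Total vertical stress at mid-clay: σ_v = 20.5×2.4 + 16.2×3.65 = 108.33 kPa.
Pore pressure: u = 9.81×(6.05 − 0) = 59.351 kPa.
Initial effective stress: σ'_0 = σ_v − u = 108.33 − 59.351 = 48.979 kPa.
Stress increase at mid-clay by the 2:1 spreading method:
Δσ = qB/(B+z) = 176×3.1/(3.1+6.05) = 59.628 kPa
Final effective stress: σ'_f = 48.979 + 59.628 = 108.61 kPa.
σ'_f = 108.61 > σ'_p = 94.7 kPa, so the stress path crosses the preconsolidation pressure — recompression up to σ'_p, then virgin compression beyond:
S_c = H/(1+e₀)·[C_r·log₁₀(σ'_p/σ'_0) + C_c·log₁₀(σ'_f/σ'_p)]
    = 7.3/1.93 × [0.024×log₁₀(94.7/48.979) + 0.45×log₁₀(108.61/94.7)]
    = 3.7824 × [0.0068722 + 0.026784] = 0.1273 m

S_c ≈ 127 mm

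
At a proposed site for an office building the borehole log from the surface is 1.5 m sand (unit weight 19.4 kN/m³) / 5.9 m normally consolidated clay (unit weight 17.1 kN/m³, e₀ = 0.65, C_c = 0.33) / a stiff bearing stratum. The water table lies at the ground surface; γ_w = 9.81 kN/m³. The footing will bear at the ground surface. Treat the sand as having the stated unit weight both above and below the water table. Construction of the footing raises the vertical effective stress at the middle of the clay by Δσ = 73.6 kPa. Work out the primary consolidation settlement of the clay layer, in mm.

Mid-depth of clay below the ground surface: z = 1.5 + 5.9/2 = 4.45 m.
Total vertical stress at mid-clay: σ_v = 19.4×1.5 + 17.1×2.95 = 79.545 kPa.
Pore pressure: u = 9.81×(4.45 − 0) = 43.655 kPa.
Initial effective stress: σ'_0 = σ_v − u = 79.545 − 43.655 = 35.89 kPa.
Final effective stress: σ'_f = σ'_0 + Δσ = 35.89 + 73.6 = 109.49 kPa.
Normally consolidated clay, so the full stress increment lies on the virgin compression line:
S_c = C_c·H/(1+e₀)·log₁₀(σ'_f/σ'_0) = 0.33×5.9/(1+0.65)×log₁₀(109.49/35.89)
    = 1.18 × 0.4844 = 0.5716 m

S_c ≈ 572 mm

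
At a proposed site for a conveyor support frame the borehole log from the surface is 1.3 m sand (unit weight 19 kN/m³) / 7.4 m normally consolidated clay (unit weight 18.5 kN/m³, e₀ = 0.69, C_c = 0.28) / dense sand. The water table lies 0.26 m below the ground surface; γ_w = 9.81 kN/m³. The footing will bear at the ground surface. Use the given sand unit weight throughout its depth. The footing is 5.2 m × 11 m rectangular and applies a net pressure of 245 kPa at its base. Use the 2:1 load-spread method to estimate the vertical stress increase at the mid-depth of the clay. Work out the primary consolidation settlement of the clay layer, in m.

S_c ≈ 0.556 m

Mid-depth of clay below the ground surface: z = 1.3 + 7.4/2 = 5 m.
Total vertical stress at mid-clay: σ_v = 19×1.3 + 18.5×3.7 = 93.15 kPa.
Pore pressure: u = 9.81×(5 − 0.26) = 46.499 kPa.
Initial effective stress: σ'_0 = σ_v − u = 93.15 − 46.499 = 46.651 kPa.
Stress increase at mid-clay by the 2:1 spreading method:
Δσ = qBL/((B+z)(L+z)) = 245×5.2×11/((5.2+5)(11+5)) = 85.87 kPa
Final effective stress: σ'_f = σ'_0 + Δσ = 46.651 + 85.87 = 132.52 kPa.
Normally consolidated clay, so the full stress increment lies on the virgin compression line:
S_c = C_c·H/(1+e₀)·log₁₀(σ'_f/σ'_0) = 0.28×7.4/(1+0.69)×log₁₀(132.52/46.651)
    = 1.226 × 0.45342 = 0.5559 m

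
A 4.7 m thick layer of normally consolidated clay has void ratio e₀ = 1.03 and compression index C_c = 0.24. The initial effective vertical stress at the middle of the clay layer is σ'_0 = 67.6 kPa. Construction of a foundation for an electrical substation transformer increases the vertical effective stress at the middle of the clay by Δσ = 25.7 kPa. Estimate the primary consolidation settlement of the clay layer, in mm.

S_c ≈ 77.8 mm

Final effective stress: σ'_f = σ'_0 + Δσ = 67.6 + 25.7 = 93.3 kPa.
Normally consolidated clay, so the full stress increment lies on the virgin compression line:
S_c = C_c·H/(1+e₀)·log₁₀(σ'_f/σ'_0) = 0.24×4.7/(1+1.03)×log₁₀(93.3/67.6)
    = 0.55567 × 0.13993 = 0.07775 m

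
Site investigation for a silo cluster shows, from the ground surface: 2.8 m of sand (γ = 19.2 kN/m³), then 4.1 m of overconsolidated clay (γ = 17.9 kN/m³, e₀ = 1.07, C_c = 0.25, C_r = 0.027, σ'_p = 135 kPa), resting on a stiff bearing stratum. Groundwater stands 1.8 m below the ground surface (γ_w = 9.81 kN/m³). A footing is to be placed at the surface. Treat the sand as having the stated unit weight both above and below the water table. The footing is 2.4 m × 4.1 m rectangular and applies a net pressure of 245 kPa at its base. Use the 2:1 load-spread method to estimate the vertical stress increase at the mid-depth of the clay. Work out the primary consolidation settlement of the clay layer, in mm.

S_c ≈ 11.1 mm

Mid-depth of clay below the ground surface: z = 2.8 + 4.1/2 = 4.85 m.
Total vertical stress at mid-clay: σ_v = 19.2×2.8 + 17.9×2.05 = 90.455 kPa.
Pore pressure: u = 9.81×(4.85 − 1.8) = 29.921 kPa.
Initial effective stress: σ'_0 = σ_v − u = 90.455 − 29.921 = 60.534 kPa.
Stress increase at mid-clay by the 2:1 spreading method:
Δσ = qBL/((B+z)(L+z)) = 245×2.4×4.1/((2.4+4.85)(4.1+4.85)) = 37.154 kPa
Final effective stress: σ'_f = 60.534 + 37.154 = 97.688 kPa.
σ'_f = 97.688 ≤ σ'_p = 135 kPa, so the clay remains overconsolidated and only the recompression index applies:
S_c = C_r·H/(1+e₀)·log₁₀(σ'_f/σ'_0) = 0.027×4.1/2.07×log₁₀(97.688/60.534)
    = 0.053479 × 0.20784 = 0.01112 m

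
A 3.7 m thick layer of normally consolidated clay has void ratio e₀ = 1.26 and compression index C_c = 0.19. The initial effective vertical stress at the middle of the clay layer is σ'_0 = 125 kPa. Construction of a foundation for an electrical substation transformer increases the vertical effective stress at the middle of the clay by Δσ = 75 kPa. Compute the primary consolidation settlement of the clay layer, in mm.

S_c ≈ 63.5 mm

Final effective stress: σ'_f = σ'_0 + Δσ = 125 + 75 = 200 kPa.
Normally consolidated clay, so the full stress increment lies on the virgin compression line:
S_c = C_c·H/(1+e₀)·log₁₀(σ'_f/σ'_0) = 0.19×3.7/(1+1.26)×log₁₀(200/125)
    = 0.31106 × 0.20412 = 0.06349 m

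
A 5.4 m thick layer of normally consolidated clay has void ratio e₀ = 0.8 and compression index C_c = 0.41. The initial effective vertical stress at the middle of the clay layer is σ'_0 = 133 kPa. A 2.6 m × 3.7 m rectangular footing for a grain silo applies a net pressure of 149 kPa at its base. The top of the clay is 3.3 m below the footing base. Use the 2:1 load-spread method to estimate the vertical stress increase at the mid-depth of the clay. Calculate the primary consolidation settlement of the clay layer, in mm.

Mid-depth of clay below the footing base: z = 3.3 + 5.4/2 = 6 m.
Stress increase at mid-clay by the 2:1 spreading method:
Δσ = qBL/((B+z)(L+z)) = 149×2.6×3.7/((2.6+6)(3.7+6)) = 17.183 kPa
Final effective stress: σ'_f = σ'_0 + Δσ = 133 + 17.183 = 150.18 kPa.
Normally consolidated clay, so the full stress increment lies on the virgin compression line:
S_c = C_c·H/(1+e₀)·log₁₀(σ'_f/σ'_0) = 0.41×5.4/(1+0.8)×log₁₀(150.18/133)
    = 1.23 × 0.05276 = 0.06489 m

S_c ≈ 64.9 mm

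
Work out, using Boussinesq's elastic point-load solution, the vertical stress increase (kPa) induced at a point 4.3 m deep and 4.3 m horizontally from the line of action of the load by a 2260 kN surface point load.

Boussinesq vertical stress below a point load on an elastic half-space:
Δσ_z = 3P/(2πz²) · [1 + (r/z)²]^(−5/2)
r/z = 4.3/4.3 = 1; [1+(r/z)²]^(−5/2) = 0.17678.
Δσ_z = 3×2260/(2π×4.3²) × 0.17678 = 58.36 × 0.17678 = 10.32 kPa

Δσ_z ≈ 10.3 kPa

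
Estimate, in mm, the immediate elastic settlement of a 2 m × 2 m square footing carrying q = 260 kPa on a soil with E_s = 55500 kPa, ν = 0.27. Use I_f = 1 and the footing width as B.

Immediate (elastic) settlement: S_e = q·B·(1−ν²)/E_s · I_f.
S_e = 260 × 2 × (1 − 0.27²) / 55500 × 1
    = 260 × 2 × 0.9271 / 55500 × 1
    = 0.008686 m = 8.686 mm

S_e ≈ 8.69 mm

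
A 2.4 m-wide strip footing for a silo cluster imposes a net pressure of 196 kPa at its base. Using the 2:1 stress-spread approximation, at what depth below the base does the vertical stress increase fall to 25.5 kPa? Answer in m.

z ≈ 16 m

2:1 spreading — at depth z the loaded area has grown by z in each plan dimension:
qB/(B+z) = Δσ_z ⇒ z = qB/Δσ_z − B = 196×2.4/25.5 − 2.4 = 16.05 m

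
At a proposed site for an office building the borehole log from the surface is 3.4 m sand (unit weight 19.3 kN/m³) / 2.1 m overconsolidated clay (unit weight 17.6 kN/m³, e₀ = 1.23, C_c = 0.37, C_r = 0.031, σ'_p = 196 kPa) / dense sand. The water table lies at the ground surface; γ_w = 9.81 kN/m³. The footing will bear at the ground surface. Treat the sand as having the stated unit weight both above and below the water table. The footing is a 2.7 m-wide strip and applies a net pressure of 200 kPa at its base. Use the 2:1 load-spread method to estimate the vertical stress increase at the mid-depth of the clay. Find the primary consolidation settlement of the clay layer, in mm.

Mid-depth of clay below the ground surface: z = 3.4 + 2.1/2 = 4.45 m.
Total vertical stress at mid-clay: σ_v = 19.3×3.4 + 17.6×1.05 = 84.1 kPa.
Pore pressure: u = 9.81×(4.45 − 0) = 43.655 kPa.
Initial effective stress: σ'_0 = σ_v − u = 84.1 − 43.655 = 40.445 kPa.
Stress increase at mid-clay by the 2:1 spreading method:
Δσ = qB/(B+z) = 200×2.7/(2.7+4.45) = 75.524 kPa
Final effective stress: σ'_f = 40.445 + 75.524 = 115.97 kPa.
σ'_f = 115.97 ≤ σ'_p = 196 kPa, so the clay remains overconsolidated and only the recompression index applies:
S_c = C_r·H/(1+e₀)·log₁₀(σ'_f/σ'_0) = 0.031×2.1/2.23×log₁₀(115.97/40.445)
    = 0.029193 × 0.45748 = 0.01336 m

S_c ≈ 13.4 mm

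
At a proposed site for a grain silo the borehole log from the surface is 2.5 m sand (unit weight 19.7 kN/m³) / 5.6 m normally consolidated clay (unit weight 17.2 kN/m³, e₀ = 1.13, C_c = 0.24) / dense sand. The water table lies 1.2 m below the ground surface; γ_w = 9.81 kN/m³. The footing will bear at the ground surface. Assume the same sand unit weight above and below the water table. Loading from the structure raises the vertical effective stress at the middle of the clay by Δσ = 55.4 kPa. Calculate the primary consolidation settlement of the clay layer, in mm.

S_c ≈ 186 mm

Mid-depth of clay below the ground surface: z = 2.5 + 5.6/2 = 5.3 m.
Total vertical stress at mid-clay: σ_v = 19.7×2.5 + 17.2×2.8 = 97.41 kPa.
Pore pressure: u = 9.81×(5.3 − 1.2) = 40.221 kPa.
Initial effective stress: σ'_0 = σ_v − u = 97.41 − 40.221 = 57.189 kPa.
Final effective stress: σ'_f = σ'_0 + Δσ = 57.189 + 55.4 = 112.59 kPa.
Normally consolidated clay, so the full stress increment lies on the virgin compression line:
S_c = C_c·H/(1+e₀)·log₁₀(σ'_f/σ'_0) = 0.24×5.6/(1+1.13)×log₁₀(112.59/57.189)
    = 0.63099 × 0.29419 = 0.1856 m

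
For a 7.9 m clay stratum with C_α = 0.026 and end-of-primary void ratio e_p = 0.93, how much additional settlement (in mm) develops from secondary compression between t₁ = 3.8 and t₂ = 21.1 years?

S_s ≈ 79.2 mm

Secondary compression: S_s = C_α·H/(1+e_p)·log₁₀(t₂/t₁)
S_s = 0.026×7.9/(1+0.93)×log₁₀(21.1/3.8)
    = 0.1064 × 0.7445 = 0.07923 m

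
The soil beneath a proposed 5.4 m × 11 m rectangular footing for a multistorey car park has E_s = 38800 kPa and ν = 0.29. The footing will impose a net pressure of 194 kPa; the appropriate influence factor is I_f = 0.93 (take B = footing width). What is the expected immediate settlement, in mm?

Immediate (elastic) settlement: S_e = q·B·(1−ν²)/E_s · I_f.
S_e = 194 × 5.4 × (1 − 0.29²) / 38800 × 0.93
    = 194 × 5.4 × 0.9159 / 38800 × 0.93
    = 0.023 m = 23 mm

S_e ≈ 23 mm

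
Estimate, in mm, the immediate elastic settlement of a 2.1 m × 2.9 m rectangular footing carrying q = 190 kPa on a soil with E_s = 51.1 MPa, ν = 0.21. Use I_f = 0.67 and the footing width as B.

S_e ≈ 5 mm

Immediate (elastic) settlement: S_e = q·B·(1−ν²)/E_s · I_f.
E_s = 51.1 MPa = 51100 kPa.
S_e = 190 × 2.1 × (1 − 0.21²) / 51100 × 0.67
    = 190 × 2.1 × 0.9559 / 51100 × 0.67
    = 0.005001 m = 5.001 mm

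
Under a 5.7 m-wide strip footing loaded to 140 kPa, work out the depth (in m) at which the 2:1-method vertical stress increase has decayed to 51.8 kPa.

2:1 spreading — at depth z the loaded area has grown by z in each plan dimension:
qB/(B+z) = Δσ_z ⇒ z = qB/Δσ_z − B = 140×5.7/51.8 − 5.7 = 9.705 m

z ≈ 9.71 m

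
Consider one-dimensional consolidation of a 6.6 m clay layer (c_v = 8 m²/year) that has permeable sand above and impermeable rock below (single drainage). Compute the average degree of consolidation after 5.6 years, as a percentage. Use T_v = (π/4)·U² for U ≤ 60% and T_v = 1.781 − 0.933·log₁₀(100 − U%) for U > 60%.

U ≈ 93.6 %

Drainage path length: H_d = H = 6.6 m (single drainage).
T_v = c_v·t/H_d² = 8×5.6/6.6² = 1.0285.
T_v = 1.0285 corresponds to the U > 60% branch:
U = 1 − 10^((1.781 − T_v)/0.933)/100 = 0.9359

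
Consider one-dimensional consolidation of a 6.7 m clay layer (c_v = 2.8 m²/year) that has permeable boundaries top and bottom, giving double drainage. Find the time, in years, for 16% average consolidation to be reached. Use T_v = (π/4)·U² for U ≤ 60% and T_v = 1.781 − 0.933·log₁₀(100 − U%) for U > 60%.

Drainage path length: H_d = H/2 = 3.35 m (double drainage).
U ≤ 60%: T_v = (π/4)·U² = (π/4)×0.16² = 0.020106.
t = T_v·H_d²/c_v = 0.020106×3.35²/2.8 = 0.08059 years.

t ≈ 0.0806 years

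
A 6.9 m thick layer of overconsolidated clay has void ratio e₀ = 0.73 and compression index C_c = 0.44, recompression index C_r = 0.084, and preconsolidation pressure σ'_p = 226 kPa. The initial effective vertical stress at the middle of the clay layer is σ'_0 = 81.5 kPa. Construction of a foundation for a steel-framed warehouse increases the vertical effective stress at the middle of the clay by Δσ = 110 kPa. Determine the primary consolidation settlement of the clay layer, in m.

S_c ≈ 0.124 m

Final effective stress: σ'_f = 81.5 + 110 = 191.5 kPa.
σ'_f = 191.5 ≤ σ'_p = 226 kPa, so the clay remains overconsolidated and only the recompression index applies:
S_c = C_r·H/(1+e₀)·log₁₀(σ'_f/σ'_0) = 0.084×6.9/1.73×log₁₀(191.5/81.5)
    = 0.33503 × 0.37101 = 0.1243 m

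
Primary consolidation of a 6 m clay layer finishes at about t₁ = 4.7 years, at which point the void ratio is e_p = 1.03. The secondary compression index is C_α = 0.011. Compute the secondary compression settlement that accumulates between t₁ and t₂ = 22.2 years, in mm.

Secondary compression: S_s = C_α·H/(1+e_p)·log₁₀(t₂/t₁)
S_s = 0.011×6/(1+1.03)×log₁₀(22.2/4.7)
    = 0.03251 × 0.6743 = 0.02192 m

S_s ≈ 21.9 mm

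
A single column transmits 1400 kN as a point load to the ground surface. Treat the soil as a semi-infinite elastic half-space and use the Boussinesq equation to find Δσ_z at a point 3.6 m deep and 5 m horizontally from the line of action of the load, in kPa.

Boussinesq vertical stress below a point load on an elastic half-space:
Δσ_z = 3P/(2πz²) · [1 + (r/z)²]^(−5/2)
r/z = 5/3.6 = 1.3889; [1+(r/z)²]^(−5/2) = 0.068108.
Δσ_z = 3×1400/(2π×3.6²) × 0.068108 = 51.578 × 0.068108 = 3.513 kPa

Δσ_z ≈ 3.51 kPa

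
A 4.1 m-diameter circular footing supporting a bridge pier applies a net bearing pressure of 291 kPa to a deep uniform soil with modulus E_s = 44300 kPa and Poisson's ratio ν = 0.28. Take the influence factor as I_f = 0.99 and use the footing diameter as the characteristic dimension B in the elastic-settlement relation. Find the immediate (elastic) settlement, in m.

Immediate (elastic) settlement: S_e = q·B·(1−ν²)/E_s · I_f.
S_e = 291 × 4.1 × (1 − 0.28²) / 44300 × 0.99
    = 291 × 4.1 × 0.9216 / 44300 × 0.99
    = 0.02457 m

S_e ≈ 0.0246 m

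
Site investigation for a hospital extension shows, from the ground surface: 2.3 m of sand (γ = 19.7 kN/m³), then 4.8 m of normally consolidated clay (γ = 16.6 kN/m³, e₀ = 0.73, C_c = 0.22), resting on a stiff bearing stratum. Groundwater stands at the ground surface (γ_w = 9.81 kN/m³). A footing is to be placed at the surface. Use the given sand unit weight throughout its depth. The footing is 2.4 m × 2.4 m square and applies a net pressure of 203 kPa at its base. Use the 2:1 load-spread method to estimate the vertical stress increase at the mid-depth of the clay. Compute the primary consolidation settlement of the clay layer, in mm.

Mid-depth of clay below the ground surface: z = 2.3 + 4.8/2 = 4.7 m.
Total vertical stress at mid-clay: σ_v = 19.7×2.3 + 16.6×2.4 = 85.15 kPa.
Pore pressure: u = 9.81×(4.7 − 0) = 46.107 kPa.
Initial effective stress: σ'_0 = σ_v − u = 85.15 − 46.107 = 39.043 kPa.
Stress increase at mid-clay by the 2:1 spreading method:
Δσ = qBL/((B+z)(L+z)) = 203×2.4×2.4/((2.4+4.7)(2.4+4.7)) = 23.195 kPa
Final effective stress: σ'_f = σ'_0 + Δσ = 39.043 + 23.195 = 62.238 kPa.
Normally consolidated clay, so the full stress increment lies on the virgin compression line:
S_c = C_c·H/(1+e₀)·log₁₀(σ'_f/σ'_0) = 0.22×4.8/(1+0.73)×log₁₀(62.238/39.043)
    = 0.6104 × 0.20251 = 0.1236 m

S_c ≈ 124 mm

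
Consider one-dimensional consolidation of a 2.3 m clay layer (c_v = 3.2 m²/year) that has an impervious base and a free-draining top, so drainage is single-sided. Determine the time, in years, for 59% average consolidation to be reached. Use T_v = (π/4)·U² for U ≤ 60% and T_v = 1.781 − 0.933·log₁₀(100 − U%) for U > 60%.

Drainage path length: H_d = H = 2.3 m (single drainage).
U ≤ 60%: T_v = (π/4)·U² = (π/4)×0.59² = 0.2734.
t = T_v·H_d²/c_v = 0.2734×2.3²/3.2 = 0.452 years.

t ≈ 0.452 years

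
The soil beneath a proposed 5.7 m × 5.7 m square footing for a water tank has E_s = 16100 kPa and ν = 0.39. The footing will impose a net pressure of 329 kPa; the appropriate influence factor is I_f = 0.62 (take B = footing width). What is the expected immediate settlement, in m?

S_e ≈ 0.0612 m

Immediate (elastic) settlement: S_e = q·B·(1−ν²)/E_s · I_f.
S_e = 329 × 5.7 × (1 − 0.39²) / 16100 × 0.62
    = 329 × 5.7 × 0.8479 / 16100 × 0.62
    = 0.06123 m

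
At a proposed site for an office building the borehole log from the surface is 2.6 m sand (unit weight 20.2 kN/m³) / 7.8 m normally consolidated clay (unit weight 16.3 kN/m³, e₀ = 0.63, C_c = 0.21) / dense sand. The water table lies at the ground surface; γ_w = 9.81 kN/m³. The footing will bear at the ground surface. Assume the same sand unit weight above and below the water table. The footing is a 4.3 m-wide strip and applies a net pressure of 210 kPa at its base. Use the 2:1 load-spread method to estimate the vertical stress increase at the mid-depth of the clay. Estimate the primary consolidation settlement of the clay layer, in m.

Mid-depth of clay below the ground surface: z = 2.6 + 7.8/2 = 6.5 m.
Total vertical stress at mid-clay: σ_v = 20.2×2.6 + 16.3×3.9 = 116.09 kPa.
Pore pressure: u = 9.81×(6.5 − 0) = 63.765 kPa.
Initial effective stress: σ'_0 = σ_v − u = 116.09 − 63.765 = 52.325 kPa.
Stress increase at mid-clay by the 2:1 spreading method:
Δσ = qB/(B+z) = 210×4.3/(4.3+6.5) = 83.611 kPa
Final effective stress: σ'_f = σ'_0 + Δσ = 52.325 + 83.611 = 135.94 kPa.
Normally consolidated clay, so the full stress increment lies on the virgin compression line:
S_c = C_c·H/(1+e₀)·log₁₀(σ'_f/σ'_0) = 0.21×7.8/(1+0.63)×log₁₀(135.94/52.325)
    = 1.0049 × 0.41464 = 0.4167 m

S_c ≈ 0.417 m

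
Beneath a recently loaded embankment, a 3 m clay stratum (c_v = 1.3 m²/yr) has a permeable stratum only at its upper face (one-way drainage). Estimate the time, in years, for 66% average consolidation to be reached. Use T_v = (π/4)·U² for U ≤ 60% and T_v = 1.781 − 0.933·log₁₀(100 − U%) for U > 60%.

t ≈ 2.44 years

Drainage path length: H_d = H = 3 m (single drainage).
U > 60%: T_v = 1.781 − 0.933·log₁₀(100 − 66) = 0.35213.
t = T_v·H_d²/c_v = 0.35213×3²/1.3 = 2.438 years.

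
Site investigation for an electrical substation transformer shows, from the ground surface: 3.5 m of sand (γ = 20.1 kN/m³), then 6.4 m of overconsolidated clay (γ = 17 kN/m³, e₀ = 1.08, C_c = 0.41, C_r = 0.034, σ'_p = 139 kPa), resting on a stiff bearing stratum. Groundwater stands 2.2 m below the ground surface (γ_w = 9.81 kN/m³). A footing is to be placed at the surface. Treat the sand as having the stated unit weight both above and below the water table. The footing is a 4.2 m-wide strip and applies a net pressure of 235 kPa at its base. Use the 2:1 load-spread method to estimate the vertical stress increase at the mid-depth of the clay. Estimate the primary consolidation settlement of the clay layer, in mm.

S_c ≈ 139 mm

Mid-depth of clay below the ground surface: z = 3.5 + 6.4/2 = 6.7 m.
Total vertical stress at mid-clay: σ_v = 20.1×3.5 + 17×3.2 = 124.75 kPa.
Pore pressure: u = 9.81×(6.7 − 2.2) = 44.145 kPa.
Initial effective stress: σ'_0 = σ_v − u = 124.75 − 44.145 = 80.605 kPa.
Stress increase at mid-clay by the 2:1 spreading method:
Δσ = qB/(B+z) = 235×4.2/(4.2+6.7) = 90.55 kPa
Final effective stress: σ'_f = 80.605 + 90.55 = 171.16 kPa.
σ'_f = 171.16 > σ'_p = 139 kPa, so the stress path crosses the preconsolidation pressure — recompression up to σ'_p, then virgin compression beyond:
S_c = H/(1+e₀)·[C_r·log₁₀(σ'_p/σ'_0) + C_c·log₁₀(σ'_f/σ'_p)]
    = 6.4/2.08 × [0.034×log₁₀(139/80.605) + 0.41×log₁₀(171.16/139)]
    = 3.0769 × [0.0080462 + 0.037059] = 0.1388 m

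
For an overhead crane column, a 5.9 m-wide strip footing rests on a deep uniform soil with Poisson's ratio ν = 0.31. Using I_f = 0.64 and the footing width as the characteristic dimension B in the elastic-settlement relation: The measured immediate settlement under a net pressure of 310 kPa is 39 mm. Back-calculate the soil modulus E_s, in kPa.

S_e = q·B·(1−ν²)/E_s · I_f  ⇒  E_s = q·B·(1−ν²)·I_f / S_e.
E_s = 310 × 5.9 × 0.9039 × 0.64 / 0.039 = 27130 kPa

E_s ≈ 27100 kPa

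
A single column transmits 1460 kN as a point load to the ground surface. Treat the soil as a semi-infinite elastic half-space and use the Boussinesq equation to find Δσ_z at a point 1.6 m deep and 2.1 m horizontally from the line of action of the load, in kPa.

Boussinesq vertical stress below a point load on an elastic half-space:
Δσ_z = 3P/(2πz²) · [1 + (r/z)²]^(−5/2)
r/z = 2.1/1.6 = 1.3125; [1+(r/z)²]^(−5/2) = 0.081756.
Δσ_z = 3×1460/(2π×1.6²) × 0.081756 = 272.3 × 0.081756 = 22.26 kPa

Δσ_z ≈ 22.3 kPa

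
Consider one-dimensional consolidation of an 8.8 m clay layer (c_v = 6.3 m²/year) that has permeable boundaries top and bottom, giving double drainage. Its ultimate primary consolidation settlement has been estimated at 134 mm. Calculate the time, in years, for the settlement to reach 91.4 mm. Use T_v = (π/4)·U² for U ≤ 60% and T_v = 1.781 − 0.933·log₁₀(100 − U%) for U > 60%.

Drainage path length: H_d = H/2 = 4.4 m (double drainage).
U = S(t)/S_ult = 91.4/134 = 0.6821.
U > 60%: T_v = 1.781 − 0.933·log₁₀(100 − 68.209) = 0.37935.
t = T_v·H_d²/c_v = 0.37935×4.4²/6.3 = 1.166 years.

t ≈ 1.17 years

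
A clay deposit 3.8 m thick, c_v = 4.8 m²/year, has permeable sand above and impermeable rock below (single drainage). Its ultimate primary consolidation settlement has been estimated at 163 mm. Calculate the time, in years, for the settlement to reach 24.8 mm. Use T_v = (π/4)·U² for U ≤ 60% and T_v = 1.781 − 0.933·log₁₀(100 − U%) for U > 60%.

t ≈ 0.0547 years

Drainage path length: H_d = H = 3.8 m (single drainage).
U = S(t)/S_ult = 24.8/163 = 0.1521.
U ≤ 60%: T_v = (π/4)·U² = (π/4)×0.15215² = 0.018181.
t = T_v·H_d²/c_v = 0.018181×3.8²/4.8 = 0.05469 years.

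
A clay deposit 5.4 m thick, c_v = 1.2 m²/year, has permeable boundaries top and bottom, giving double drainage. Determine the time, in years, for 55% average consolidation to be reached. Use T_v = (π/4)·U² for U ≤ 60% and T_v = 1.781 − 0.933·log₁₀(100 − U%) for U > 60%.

Drainage path length: H_d = H/2 = 2.7 m (double drainage).
U ≤ 60%: T_v = (π/4)·U² = (π/4)×0.55² = 0.23758.
t = T_v·H_d²/c_v = 0.23758×2.7²/1.2 = 1.443 years.

t ≈ 1.44 years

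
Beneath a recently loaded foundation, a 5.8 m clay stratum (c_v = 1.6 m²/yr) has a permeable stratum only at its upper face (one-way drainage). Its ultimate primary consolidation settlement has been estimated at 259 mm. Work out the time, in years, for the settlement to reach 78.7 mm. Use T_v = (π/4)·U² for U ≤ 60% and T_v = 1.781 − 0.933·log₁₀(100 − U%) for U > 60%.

Drainage path length: H_d = H = 5.8 m (single drainage).
U = S(t)/S_ult = 78.7/259 = 0.3039.
U ≤ 60%: T_v = (π/4)·U² = (π/4)×0.30386² = 0.072517.
t = T_v·H_d²/c_v = 0.072517×5.8²/1.6 = 1.525 years.

t ≈ 1.52 years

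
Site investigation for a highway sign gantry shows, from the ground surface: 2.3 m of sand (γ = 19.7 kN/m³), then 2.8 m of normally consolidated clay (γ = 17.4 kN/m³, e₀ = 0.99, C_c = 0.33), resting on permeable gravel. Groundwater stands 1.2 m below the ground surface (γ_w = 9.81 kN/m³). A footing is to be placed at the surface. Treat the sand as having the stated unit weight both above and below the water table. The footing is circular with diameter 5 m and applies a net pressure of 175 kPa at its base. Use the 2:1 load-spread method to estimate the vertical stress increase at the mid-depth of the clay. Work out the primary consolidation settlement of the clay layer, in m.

Mid-depth of clay below the ground surface: z = 2.3 + 2.8/2 = 3.7 m.
Total vertical stress at mid-clay: σ_v = 19.7×2.3 + 17.4×1.4 = 69.67 kPa.
Pore pressure: u = 9.81×(3.7 − 1.2) = 24.525 kPa.
Initial effective stress: σ'_0 = σ_v − u = 69.67 − 24.525 = 45.145 kPa.
Stress increase at mid-clay by the 2:1 spreading method:
Δσ ≈ qD²/(D+z)² = 175×5²/(5+3.7)² = 57.802 kPa
Final effective stress: σ'_f = σ'_0 + Δσ = 45.145 + 57.802 = 102.95 kPa.
Normally consolidated clay, so the full stress increment lies on the virgin compression line:
S_c = C_c·H/(1+e₀)·log₁₀(σ'_f/σ'_0) = 0.33×2.8/(1+0.99)×log₁₀(102.95/45.145)
    = 0.46432 × 0.35802 = 0.1662 m

S_c ≈ 0.166 m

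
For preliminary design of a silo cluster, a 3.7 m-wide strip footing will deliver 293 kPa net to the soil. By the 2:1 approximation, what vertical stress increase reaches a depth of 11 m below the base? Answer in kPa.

Δσ_z ≈ 73.7 kPa

By the 2:1 method the load spreads at 1 horizontal : 2 vertical, so at depth z the loaded area has grown by z in each plan dimension:
Δσ = qB/(B+z) = 293×3.7/(3.7+11) = 73.748 kPa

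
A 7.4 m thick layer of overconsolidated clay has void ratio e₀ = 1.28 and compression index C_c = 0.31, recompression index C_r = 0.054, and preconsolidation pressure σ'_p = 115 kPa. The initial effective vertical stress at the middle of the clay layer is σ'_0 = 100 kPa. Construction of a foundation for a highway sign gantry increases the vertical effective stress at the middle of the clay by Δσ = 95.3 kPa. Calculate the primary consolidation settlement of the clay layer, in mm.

S_c ≈ 242 mm

Final effective stress: σ'_f = 100 + 95.3 = 195.3 kPa.
σ'_f = 195.3 > σ'_p = 115 kPa, so the stress path crosses the preconsolidation pressure — recompression up to σ'_p, then virgin compression beyond:
S_c = H/(1+e₀)·[C_r·log₁₀(σ'_p/σ'_0) + C_c·log₁₀(σ'_f/σ'_p)]
    = 7.4/2.28 × [0.054×log₁₀(115/100) + 0.31×log₁₀(195.3/115)]
    = 3.2456 × [0.0032777 + 0.071301] = 0.2421 m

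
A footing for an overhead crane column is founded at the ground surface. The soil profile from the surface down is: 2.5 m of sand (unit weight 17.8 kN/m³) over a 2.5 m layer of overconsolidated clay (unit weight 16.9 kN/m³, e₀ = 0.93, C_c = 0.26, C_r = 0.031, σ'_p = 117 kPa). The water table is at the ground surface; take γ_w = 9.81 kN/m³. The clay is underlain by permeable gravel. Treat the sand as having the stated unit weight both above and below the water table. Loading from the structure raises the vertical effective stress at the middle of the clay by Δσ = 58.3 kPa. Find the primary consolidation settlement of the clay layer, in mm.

Mid-depth of clay below the ground surface: z = 2.5 + 2.5/2 = 3.75 m.
Total vertical stress at mid-clay: σ_v = 17.8×2.5 + 16.9×1.25 = 65.625 kPa.
Pore pressure: u = 9.81×(3.75 − 0) = 36.788 kPa.
Initial effective stress: σ'_0 = σ_v − u = 65.625 − 36.788 = 28.837 kPa.
Final effective stress: σ'_f = 28.837 + 58.3 = 87.137 kPa.
σ'_f = 87.137 ≤ σ'_p = 117 kPa, so the clay remains overconsolidated and only the recompression index applies:
S_c = C_r·H/(1+e₀)·log₁₀(σ'_f/σ'_0) = 0.031×2.5/1.93×log₁₀(87.137/28.837)
    = 0.040154 × 0.48025 = 0.01928 m

S_c ≈ 19.3 mm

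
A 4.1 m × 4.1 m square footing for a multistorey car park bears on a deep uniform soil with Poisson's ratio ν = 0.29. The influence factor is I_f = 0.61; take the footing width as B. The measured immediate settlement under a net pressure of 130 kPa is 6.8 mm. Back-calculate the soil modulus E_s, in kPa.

E_s ≈ 43800 kPa

S_e = q·B·(1−ν²)/E_s · I_f  ⇒  E_s = q·B·(1−ν²)·I_f / S_e.
E_s = 130 × 4.1 × 0.9159 × 0.61 / 0.0068 = 43790 kPa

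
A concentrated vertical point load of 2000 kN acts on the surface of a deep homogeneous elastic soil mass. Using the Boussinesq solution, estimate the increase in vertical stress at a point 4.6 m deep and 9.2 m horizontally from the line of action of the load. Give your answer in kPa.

Boussinesq vertical stress below a point load on an elastic half-space:
Δσ_z = 3P/(2πz²) · [1 + (r/z)²]^(−5/2)
r/z = 9.2/4.6 = 2; [1+(r/z)²]^(−5/2) = 0.017889.
Δσ_z = 3×2000/(2π×4.6²) × 0.017889 = 45.129 × 0.017889 = 0.8073 kPa

Δσ_z ≈ 0.807 kPa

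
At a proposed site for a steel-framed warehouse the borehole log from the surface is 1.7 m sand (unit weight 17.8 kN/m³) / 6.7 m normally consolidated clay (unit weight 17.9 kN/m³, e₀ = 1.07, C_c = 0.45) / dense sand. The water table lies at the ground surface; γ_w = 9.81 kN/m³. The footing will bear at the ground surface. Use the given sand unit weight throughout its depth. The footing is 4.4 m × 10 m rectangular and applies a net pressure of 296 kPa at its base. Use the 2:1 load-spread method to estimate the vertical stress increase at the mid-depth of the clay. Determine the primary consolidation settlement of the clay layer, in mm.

Mid-depth of clay below the ground surface: z = 1.7 + 6.7/2 = 5.05 m.
Total vertical stress at mid-clay: σ_v = 17.8×1.7 + 17.9×3.35 = 90.225 kPa.
Pore pressure: u = 9.81×(5.05 − 0) = 49.541 kPa.
Initial effective stress: σ'_0 = σ_v − u = 90.225 − 49.541 = 40.684 kPa.
Stress increase at mid-clay by the 2:1 spreading method:
Δσ = qBL/((B+z)(L+z)) = 296×4.4×10/((4.4+5.05)(10+5.05)) = 91.575 kPa
Final effective stress: σ'_f = σ'_0 + Δσ = 40.684 + 91.575 = 132.26 kPa.
Normally consolidated clay, so the full stress increment lies on the virgin compression line:
S_c = C_c·H/(1+e₀)·log₁₀(σ'_f/σ'_0) = 0.45×6.7/(1+1.07)×log₁₀(132.26/40.684)
    = 1.4565 × 0.512 = 0.7457 m

S_c ≈ 746 mm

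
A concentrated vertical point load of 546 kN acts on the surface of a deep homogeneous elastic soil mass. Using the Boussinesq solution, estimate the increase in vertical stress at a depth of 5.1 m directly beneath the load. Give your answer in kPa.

Δσ_z ≈ 10 kPa

Boussinesq vertical stress below a point load on an elastic half-space:
Δσ_z = 3P/(2πz²) · [1 + (r/z)²]^(−5/2)
r/z = 0/5.1 = 0; [1+(r/z)²]^(−5/2) = 1.
Δσ_z = 3×546/(2π×5.1²) × 1 = 10.023 × 1 = 10.02 kPa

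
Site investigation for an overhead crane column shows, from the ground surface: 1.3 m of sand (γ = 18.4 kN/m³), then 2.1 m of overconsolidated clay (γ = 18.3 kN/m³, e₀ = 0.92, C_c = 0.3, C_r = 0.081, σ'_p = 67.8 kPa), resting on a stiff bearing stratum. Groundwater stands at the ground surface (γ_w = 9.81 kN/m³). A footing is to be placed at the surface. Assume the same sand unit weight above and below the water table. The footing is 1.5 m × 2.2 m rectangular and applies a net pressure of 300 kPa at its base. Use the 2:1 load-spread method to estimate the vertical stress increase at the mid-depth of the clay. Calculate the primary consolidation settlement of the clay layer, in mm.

S_c ≈ 64.2 mm

Mid-depth of clay below the ground surface: z = 1.3 + 2.1/2 = 2.35 m.
Total vertical stress at mid-clay: σ_v = 18.4×1.3 + 18.3×1.05 = 43.135 kPa.
Pore pressure: u = 9.81×(2.35 − 0) = 23.054 kPa.
Initial effective stress: σ'_0 = σ_v − u = 43.135 − 23.054 = 20.081 kPa.
Stress increase at mid-clay by the 2:1 spreading method:
Δσ = qBL/((B+z)(L+z)) = 300×1.5×2.2/((1.5+2.35)(2.2+2.35)) = 56.515 kPa
Final effective stress: σ'_f = 20.081 + 56.515 = 76.596 kPa.
σ'_f = 76.596 > σ'_p = 67.8 kPa, so the stress path crosses the preconsolidation pressure — recompression up to σ'_p, then virgin compression beyond:
S_c = H/(1+e₀)·[C_r·log₁₀(σ'_p/σ'_0) + C_c·log₁₀(σ'_f/σ'_p)]
    = 2.1/1.92 × [0.081×log₁₀(67.8/20.081) + 0.3×log₁₀(76.596/67.8)]
    = 1.0938 × [0.042804 + 0.015893] = 0.0642 m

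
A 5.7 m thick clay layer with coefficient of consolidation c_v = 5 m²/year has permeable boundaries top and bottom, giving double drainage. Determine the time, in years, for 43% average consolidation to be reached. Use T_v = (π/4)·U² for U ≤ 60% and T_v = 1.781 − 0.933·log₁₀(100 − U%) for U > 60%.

t ≈ 0.236 years

Drainage path length: H_d = H/2 = 2.85 m (double drainage).
U ≤ 60%: T_v = (π/4)·U² = (π/4)×0.43² = 0.14522.
t = T_v·H_d²/c_v = 0.14522×2.85²/5 = 0.2359 years.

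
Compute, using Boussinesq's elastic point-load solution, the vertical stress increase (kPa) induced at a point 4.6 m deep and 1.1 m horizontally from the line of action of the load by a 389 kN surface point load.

Boussinesq vertical stress below a point load on an elastic half-space:
Δσ_z = 3P/(2πz²) · [1 + (r/z)²]^(−5/2)
r/z = 1.1/4.6 = 0.23913; [1+(r/z)²]^(−5/2) = 0.87021.
Δσ_z = 3×389/(2π×4.6²) × 0.87021 = 8.7776 × 0.87021 = 7.638 kPa

Δσ_z ≈ 7.64 kPa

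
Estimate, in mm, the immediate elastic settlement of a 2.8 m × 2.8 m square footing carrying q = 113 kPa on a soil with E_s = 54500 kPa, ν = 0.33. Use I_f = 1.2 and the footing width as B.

S_e ≈ 6.21 mm

Immediate (elastic) settlement: S_e = q·B·(1−ν²)/E_s · I_f.
S_e = 113 × 2.8 × (1 − 0.33²) / 54500 × 1.2
    = 113 × 2.8 × 0.8911 / 54500 × 1.2
    = 0.006208 m = 6.208 mm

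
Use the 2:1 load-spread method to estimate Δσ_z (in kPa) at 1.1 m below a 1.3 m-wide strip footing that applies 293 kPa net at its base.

By the 2:1 method the load spreads at 1 horizontal : 2 vertical, so at depth z the loaded area has grown by z in each plan dimension:
Δσ = qB/(B+z) = 293×1.3/(1.3+1.1) = 158.71 kPa

Δσ_z ≈ 159 kPa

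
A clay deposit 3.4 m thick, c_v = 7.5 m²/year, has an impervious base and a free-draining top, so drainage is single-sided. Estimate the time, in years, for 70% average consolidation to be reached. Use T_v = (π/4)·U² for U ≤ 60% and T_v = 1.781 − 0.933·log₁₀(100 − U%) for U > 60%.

t ≈ 0.621 years

Drainage path length: H_d = H = 3.4 m (single drainage).
U > 60%: T_v = 1.781 − 0.933·log₁₀(100 − 70) = 0.40285.
t = T_v·H_d²/c_v = 0.40285×3.4²/7.5 = 0.6209 years.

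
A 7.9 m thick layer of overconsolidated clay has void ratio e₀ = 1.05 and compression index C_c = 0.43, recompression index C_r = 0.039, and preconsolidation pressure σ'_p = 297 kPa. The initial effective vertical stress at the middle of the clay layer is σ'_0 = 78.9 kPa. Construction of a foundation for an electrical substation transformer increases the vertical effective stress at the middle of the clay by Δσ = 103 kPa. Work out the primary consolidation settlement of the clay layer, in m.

S_c ≈ 0.0545 m

Final effective stress: σ'_f = 78.9 + 103 = 181.9 kPa.
σ'_f = 181.9 ≤ σ'_p = 297 kPa, so the clay remains overconsolidated and only the recompression index applies:
S_c = C_r·H/(1+e₀)·log₁₀(σ'_f/σ'_0) = 0.039×7.9/2.05×log₁₀(181.9/78.9)
    = 0.15029 × 0.36276 = 0.05452 m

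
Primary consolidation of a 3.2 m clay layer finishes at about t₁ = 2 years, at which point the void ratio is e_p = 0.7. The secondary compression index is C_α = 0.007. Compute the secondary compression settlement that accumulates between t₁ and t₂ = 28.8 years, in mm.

Secondary compression: S_s = C_α·H/(1+e_p)·log₁₀(t₂/t₁)
S_s = 0.007×3.2/(1+0.7)×log₁₀(28.8/2)
    = 0.01318 × 1.158 = 0.01526 m

S_s ≈ 15.3 mm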